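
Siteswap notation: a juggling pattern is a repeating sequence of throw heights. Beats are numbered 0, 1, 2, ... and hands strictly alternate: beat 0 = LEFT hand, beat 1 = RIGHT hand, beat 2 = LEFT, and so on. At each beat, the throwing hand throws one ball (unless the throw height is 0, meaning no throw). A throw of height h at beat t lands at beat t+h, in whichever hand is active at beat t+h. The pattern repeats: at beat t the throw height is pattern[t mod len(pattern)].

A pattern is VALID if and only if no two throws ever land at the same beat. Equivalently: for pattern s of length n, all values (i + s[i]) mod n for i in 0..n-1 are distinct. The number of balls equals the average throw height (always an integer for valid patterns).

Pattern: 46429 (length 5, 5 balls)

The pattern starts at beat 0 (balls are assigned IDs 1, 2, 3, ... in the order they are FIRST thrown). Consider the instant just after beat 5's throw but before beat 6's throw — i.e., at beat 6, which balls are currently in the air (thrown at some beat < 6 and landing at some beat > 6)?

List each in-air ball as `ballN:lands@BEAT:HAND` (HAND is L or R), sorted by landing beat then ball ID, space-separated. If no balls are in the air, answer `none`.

Answer: ball2:lands@7:R ball4:lands@9:R ball1:lands@13:R

Derivation:
Beat 0 (L): throw ball1 h=4 -> lands@4:L; in-air after throw: [b1@4:L]
Beat 1 (R): throw ball2 h=6 -> lands@7:R; in-air after throw: [b1@4:L b2@7:R]
Beat 2 (L): throw ball3 h=4 -> lands@6:L; in-air after throw: [b1@4:L b3@6:L b2@7:R]
Beat 3 (R): throw ball4 h=2 -> lands@5:R; in-air after throw: [b1@4:L b4@5:R b3@6:L b2@7:R]
Beat 4 (L): throw ball1 h=9 -> lands@13:R; in-air after throw: [b4@5:R b3@6:L b2@7:R b1@13:R]
Beat 5 (R): throw ball4 h=4 -> lands@9:R; in-air after throw: [b3@6:L b2@7:R b4@9:R b1@13:R]
Beat 6 (L): throw ball3 h=6 -> lands@12:L; in-air after throw: [b2@7:R b4@9:R b3@12:L b1@13:R]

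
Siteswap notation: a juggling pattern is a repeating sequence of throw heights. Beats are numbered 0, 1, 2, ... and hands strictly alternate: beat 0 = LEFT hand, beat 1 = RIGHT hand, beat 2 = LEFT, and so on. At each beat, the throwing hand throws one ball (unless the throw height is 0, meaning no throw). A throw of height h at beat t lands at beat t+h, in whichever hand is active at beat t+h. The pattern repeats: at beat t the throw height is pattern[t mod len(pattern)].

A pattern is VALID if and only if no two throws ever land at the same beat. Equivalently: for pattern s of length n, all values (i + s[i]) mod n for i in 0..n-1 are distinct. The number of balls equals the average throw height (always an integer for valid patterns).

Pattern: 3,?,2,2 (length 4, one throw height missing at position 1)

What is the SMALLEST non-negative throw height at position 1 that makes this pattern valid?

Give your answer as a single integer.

Answer: 1

Derivation:
i=0: (0 + 3) mod 4 = 3
i=1: s[i]=? (unknown)
i=2: (2 + 2) mod 4 = 0
i=3: (3 + 2) mod 4 = 1
Known residues: [0, 1, 3]; need a permutation of 0..3, so missing residue r = 2
Need (1 + s) mod 4 = 2; smallest s = (2 - 1) mod 4 = 1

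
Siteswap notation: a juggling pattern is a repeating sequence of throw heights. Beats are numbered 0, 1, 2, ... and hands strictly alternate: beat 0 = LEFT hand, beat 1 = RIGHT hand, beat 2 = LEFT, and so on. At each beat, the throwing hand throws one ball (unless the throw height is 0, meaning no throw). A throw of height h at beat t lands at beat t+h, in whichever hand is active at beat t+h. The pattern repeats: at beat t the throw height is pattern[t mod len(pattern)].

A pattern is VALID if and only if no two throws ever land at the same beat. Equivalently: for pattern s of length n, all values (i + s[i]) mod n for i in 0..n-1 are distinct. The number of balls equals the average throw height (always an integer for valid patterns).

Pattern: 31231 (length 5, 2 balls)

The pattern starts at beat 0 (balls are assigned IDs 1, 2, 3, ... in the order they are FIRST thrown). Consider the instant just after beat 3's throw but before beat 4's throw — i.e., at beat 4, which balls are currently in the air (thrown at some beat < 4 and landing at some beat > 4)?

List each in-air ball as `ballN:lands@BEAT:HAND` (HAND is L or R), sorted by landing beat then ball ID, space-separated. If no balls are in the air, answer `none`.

Answer: ball1:lands@6:L

Derivation:
Beat 0 (L): throw ball1 h=3 -> lands@3:R; in-air after throw: [b1@3:R]
Beat 1 (R): throw ball2 h=1 -> lands@2:L; in-air after throw: [b2@2:L b1@3:R]
Beat 2 (L): throw ball2 h=2 -> lands@4:L; in-air after throw: [b1@3:R b2@4:L]
Beat 3 (R): throw ball1 h=3 -> lands@6:L; in-air after throw: [b2@4:L b1@6:L]
Beat 4 (L): throw ball2 h=1 -> lands@5:R; in-air after throw: [b2@5:R b1@6:L]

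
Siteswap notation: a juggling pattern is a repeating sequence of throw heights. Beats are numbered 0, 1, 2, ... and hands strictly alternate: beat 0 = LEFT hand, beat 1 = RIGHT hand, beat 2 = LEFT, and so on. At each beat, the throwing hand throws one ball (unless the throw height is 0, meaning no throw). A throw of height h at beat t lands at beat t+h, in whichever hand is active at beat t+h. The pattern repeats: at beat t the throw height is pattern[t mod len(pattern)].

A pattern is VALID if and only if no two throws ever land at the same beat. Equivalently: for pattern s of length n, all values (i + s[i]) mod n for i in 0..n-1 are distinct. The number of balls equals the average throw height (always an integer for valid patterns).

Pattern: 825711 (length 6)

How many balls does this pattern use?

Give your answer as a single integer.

Pattern = [8, 2, 5, 7, 1, 1], length n = 6
  position 0: throw height = 8, running sum = 8
  position 1: throw height = 2, running sum = 10
  position 2: throw height = 5, running sum = 15
  position 3: throw height = 7, running sum = 22
  position 4: throw height = 1, running sum = 23
  position 5: throw height = 1, running sum = 24
Total sum = 24; balls = sum / n = 24 / 6 = 4

Answer: 4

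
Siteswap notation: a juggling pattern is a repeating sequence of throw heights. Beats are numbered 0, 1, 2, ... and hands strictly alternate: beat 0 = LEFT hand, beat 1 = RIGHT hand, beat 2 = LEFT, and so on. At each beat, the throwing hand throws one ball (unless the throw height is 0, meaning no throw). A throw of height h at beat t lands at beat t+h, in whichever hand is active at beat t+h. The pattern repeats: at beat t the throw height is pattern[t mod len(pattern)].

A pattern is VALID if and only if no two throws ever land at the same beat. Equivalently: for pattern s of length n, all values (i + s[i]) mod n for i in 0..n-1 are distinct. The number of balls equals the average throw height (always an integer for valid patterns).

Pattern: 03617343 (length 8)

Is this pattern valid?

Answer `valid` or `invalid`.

i=0: (i + s[i]) mod n = (0 + 0) mod 8 = 0
i=1: (i + s[i]) mod n = (1 + 3) mod 8 = 4
i=2: (i + s[i]) mod n = (2 + 6) mod 8 = 0
i=3: (i + s[i]) mod n = (3 + 1) mod 8 = 4
i=4: (i + s[i]) mod n = (4 + 7) mod 8 = 3
i=5: (i + s[i]) mod n = (5 + 3) mod 8 = 0
i=6: (i + s[i]) mod n = (6 + 4) mod 8 = 2
i=7: (i + s[i]) mod n = (7 + 3) mod 8 = 2
Residues: [0, 4, 0, 4, 3, 0, 2, 2], distinct: False

Answer: invalid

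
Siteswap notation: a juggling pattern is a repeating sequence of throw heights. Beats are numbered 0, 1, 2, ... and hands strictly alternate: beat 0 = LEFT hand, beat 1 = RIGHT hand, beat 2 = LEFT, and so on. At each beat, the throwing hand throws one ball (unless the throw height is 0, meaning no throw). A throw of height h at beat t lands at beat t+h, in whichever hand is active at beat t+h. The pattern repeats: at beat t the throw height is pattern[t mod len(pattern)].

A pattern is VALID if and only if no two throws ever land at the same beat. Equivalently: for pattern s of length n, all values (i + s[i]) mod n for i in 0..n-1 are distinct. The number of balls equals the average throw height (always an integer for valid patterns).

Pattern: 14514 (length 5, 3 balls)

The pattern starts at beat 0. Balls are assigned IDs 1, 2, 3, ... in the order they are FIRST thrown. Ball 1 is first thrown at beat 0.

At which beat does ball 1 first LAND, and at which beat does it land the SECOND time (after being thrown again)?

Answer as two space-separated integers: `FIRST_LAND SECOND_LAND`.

Answer: 1 5

Derivation:
Beat 0 (L): throw ball1 h=1 -> lands@1:R; in-air after throw: [b1@1:R]
Beat 1 (R): throw ball1 h=4 -> lands@5:R; in-air after throw: [b1@5:R]
Beat 2 (L): throw ball2 h=5 -> lands@7:R; in-air after throw: [b1@5:R b2@7:R]
Beat 3 (R): throw ball3 h=1 -> lands@4:L; in-air after throw: [b3@4:L b1@5:R b2@7:R]
Beat 4 (L): throw ball3 h=4 -> lands@8:L; in-air after throw: [b1@5:R b2@7:R b3@8:L]
Beat 5 (R): throw ball1 h=1 -> lands@6:L; in-air after throw: [b1@6:L b2@7:R b3@8:L]
Ball 1: thrown@0 h=1 -> first land @1; rethrown@1 h=4 -> second land @5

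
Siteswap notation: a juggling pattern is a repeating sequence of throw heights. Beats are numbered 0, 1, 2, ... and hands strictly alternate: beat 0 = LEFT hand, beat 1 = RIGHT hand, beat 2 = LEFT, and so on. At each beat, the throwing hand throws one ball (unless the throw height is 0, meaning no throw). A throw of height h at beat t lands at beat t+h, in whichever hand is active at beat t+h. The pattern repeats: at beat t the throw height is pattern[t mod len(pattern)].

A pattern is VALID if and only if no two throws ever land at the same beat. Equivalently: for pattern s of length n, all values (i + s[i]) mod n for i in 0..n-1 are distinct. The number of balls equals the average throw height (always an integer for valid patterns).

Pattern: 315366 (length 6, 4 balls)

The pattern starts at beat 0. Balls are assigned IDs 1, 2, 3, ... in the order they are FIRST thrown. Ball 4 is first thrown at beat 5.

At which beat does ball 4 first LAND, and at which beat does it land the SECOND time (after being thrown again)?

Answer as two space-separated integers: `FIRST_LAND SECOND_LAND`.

Answer: 11 17

Derivation:
Beat 0 (L): throw ball1 h=3 -> lands@3:R; in-air after throw: [b1@3:R]
Beat 1 (R): throw ball2 h=1 -> lands@2:L; in-air after throw: [b2@2:L b1@3:R]
Beat 2 (L): throw ball2 h=5 -> lands@7:R; in-air after throw: [b1@3:R b2@7:R]
Beat 3 (R): throw ball1 h=3 -> lands@6:L; in-air after throw: [b1@6:L b2@7:R]
Beat 4 (L): throw ball3 h=6 -> lands@10:L; in-air after throw: [b1@6:L b2@7:R b3@10:L]
Beat 5 (R): throw ball4 h=6 -> lands@11:R; in-air after throw: [b1@6:L b2@7:R b3@10:L b4@11:R]
Beat 6 (L): throw ball1 h=3 -> lands@9:R; in-air after throw: [b2@7:R b1@9:R b3@10:L b4@11:R]
Beat 7 (R): throw ball2 h=1 -> lands@8:L; in-air after throw: [b2@8:L b1@9:R b3@10:L b4@11:R]
Beat 8 (L): throw ball2 h=5 -> lands@13:R; in-air after throw: [b1@9:R b3@10:L b4@11:R b2@13:R]
Beat 9 (R): throw ball1 h=3 -> lands@12:L; in-air after throw: [b3@10:L b4@11:R b1@12:L b2@13:R]
Beat 10 (L): throw ball3 h=6 -> lands@16:L; in-air after throw: [b4@11:R b1@12:L b2@13:R b3@16:L]
Beat 11 (R): throw ball4 h=6 -> lands@17:R; in-air after throw: [b1@12:L b2@13:R b3@16:L b4@17:R]
Beat 12 (L): throw ball1 h=3 -> lands@15:R; in-air after throw: [b2@13:R b1@15:R b3@16:L b4@17:R]
Beat 13 (R): throw ball2 h=1 -> lands@14:L; in-air after throw: [b2@14:L b1@15:R b3@16:L b4@17:R]
Ball 4: thrown@5 h=6 -> first land @11; rethrown@11 h=6 -> second land @17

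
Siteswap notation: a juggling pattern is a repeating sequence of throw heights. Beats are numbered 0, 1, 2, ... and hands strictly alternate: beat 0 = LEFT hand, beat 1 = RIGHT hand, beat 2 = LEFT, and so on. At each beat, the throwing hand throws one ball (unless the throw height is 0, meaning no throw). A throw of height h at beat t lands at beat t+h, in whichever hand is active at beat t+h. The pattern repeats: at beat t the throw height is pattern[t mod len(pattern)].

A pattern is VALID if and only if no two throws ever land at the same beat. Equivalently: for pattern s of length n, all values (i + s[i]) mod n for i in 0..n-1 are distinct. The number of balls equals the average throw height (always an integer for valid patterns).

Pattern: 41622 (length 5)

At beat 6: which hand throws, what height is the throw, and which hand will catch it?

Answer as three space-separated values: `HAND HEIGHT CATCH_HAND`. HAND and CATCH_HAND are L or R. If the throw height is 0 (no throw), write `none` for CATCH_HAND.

Answer: L 1 R

Derivation:
Beat 6: 6 mod 2 = 0, so hand = L
Throw height = pattern[6 mod 5] = pattern[1] = 1
Lands at beat 6+1=7, 7 mod 2 = 1, so catch hand = R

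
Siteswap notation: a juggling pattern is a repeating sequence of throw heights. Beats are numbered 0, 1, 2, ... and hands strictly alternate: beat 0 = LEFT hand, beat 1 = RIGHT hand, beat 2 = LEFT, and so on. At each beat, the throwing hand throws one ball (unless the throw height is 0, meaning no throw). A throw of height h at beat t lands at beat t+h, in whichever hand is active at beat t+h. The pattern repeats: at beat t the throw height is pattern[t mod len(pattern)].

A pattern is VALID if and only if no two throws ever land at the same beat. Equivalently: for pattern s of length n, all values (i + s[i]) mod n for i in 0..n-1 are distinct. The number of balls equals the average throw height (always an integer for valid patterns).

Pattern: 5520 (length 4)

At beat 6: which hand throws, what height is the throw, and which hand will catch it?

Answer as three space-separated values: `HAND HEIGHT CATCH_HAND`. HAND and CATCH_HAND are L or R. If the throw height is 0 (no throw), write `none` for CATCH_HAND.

Answer: L 2 L

Derivation:
Beat 6: 6 mod 2 = 0, so hand = L
Throw height = pattern[6 mod 4] = pattern[2] = 2
Lands at beat 6+2=8, 8 mod 2 = 0, so catch hand = L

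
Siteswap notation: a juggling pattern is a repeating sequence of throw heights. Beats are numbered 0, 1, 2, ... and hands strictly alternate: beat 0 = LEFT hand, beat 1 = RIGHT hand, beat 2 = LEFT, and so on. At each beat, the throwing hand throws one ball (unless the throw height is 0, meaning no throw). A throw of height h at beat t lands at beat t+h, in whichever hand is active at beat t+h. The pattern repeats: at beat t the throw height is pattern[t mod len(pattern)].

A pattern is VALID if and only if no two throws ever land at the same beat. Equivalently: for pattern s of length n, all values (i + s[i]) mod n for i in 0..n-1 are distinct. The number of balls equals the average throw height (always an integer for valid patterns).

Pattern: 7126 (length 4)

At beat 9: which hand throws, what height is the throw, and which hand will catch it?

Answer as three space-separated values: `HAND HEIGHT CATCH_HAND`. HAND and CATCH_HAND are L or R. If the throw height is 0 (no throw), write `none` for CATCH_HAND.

Beat 9: 9 mod 2 = 1, so hand = R
Throw height = pattern[9 mod 4] = pattern[1] = 1
Lands at beat 9+1=10, 10 mod 2 = 0, so catch hand = L

Answer: R 1 L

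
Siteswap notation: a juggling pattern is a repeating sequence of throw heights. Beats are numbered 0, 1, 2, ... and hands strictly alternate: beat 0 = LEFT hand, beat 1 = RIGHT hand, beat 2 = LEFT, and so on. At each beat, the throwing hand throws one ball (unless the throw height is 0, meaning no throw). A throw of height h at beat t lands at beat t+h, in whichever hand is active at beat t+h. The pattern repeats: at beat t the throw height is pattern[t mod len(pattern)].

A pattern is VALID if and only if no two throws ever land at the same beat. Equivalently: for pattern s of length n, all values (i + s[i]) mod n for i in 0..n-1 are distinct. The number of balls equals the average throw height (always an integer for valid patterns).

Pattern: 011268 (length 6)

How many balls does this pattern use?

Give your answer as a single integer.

Answer: 3

Derivation:
Pattern = [0, 1, 1, 2, 6, 8], length n = 6
  position 0: throw height = 0, running sum = 0
  position 1: throw height = 1, running sum = 1
  position 2: throw height = 1, running sum = 2
  position 3: throw height = 2, running sum = 4
  position 4: throw height = 6, running sum = 10
  position 5: throw height = 8, running sum = 18
Total sum = 18; balls = sum / n = 18 / 6 = 3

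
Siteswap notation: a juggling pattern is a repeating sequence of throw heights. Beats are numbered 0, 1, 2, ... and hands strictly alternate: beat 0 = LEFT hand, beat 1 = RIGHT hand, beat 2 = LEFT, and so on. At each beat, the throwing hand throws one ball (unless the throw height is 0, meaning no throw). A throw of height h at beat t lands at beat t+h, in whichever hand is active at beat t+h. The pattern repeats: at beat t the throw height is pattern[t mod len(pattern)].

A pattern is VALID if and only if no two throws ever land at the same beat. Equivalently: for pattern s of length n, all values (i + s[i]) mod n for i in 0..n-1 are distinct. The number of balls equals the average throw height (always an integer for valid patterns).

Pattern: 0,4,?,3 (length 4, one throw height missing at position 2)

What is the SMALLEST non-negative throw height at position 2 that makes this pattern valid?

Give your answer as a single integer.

Answer: 1

Derivation:
i=0: (0 + 0) mod 4 = 0
i=1: (1 + 4) mod 4 = 1
i=2: s[i]=? (unknown)
i=3: (3 + 3) mod 4 = 2
Known residues: [0, 1, 2]; need a permutation of 0..3, so missing residue r = 3
Need (2 + s) mod 4 = 3; smallest s = (3 - 2) mod 4 = 1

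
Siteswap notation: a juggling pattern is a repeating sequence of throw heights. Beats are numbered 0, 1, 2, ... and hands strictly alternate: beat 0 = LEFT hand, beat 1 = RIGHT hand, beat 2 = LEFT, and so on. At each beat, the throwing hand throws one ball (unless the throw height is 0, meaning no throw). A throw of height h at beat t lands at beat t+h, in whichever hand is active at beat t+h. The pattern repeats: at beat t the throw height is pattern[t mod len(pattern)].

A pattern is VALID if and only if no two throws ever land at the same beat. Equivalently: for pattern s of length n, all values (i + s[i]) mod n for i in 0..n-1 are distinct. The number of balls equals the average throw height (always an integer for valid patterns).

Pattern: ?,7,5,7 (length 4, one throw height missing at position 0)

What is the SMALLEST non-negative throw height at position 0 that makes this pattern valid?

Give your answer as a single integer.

i=0: s[i]=? (unknown)
i=1: (1 + 7) mod 4 = 0
i=2: (2 + 5) mod 4 = 3
i=3: (3 + 7) mod 4 = 2
Known residues: [0, 2, 3]; need a permutation of 0..3, so missing residue r = 1
Need (0 + s) mod 4 = 1; smallest s = (1 - 0) mod 4 = 1

Answer: 1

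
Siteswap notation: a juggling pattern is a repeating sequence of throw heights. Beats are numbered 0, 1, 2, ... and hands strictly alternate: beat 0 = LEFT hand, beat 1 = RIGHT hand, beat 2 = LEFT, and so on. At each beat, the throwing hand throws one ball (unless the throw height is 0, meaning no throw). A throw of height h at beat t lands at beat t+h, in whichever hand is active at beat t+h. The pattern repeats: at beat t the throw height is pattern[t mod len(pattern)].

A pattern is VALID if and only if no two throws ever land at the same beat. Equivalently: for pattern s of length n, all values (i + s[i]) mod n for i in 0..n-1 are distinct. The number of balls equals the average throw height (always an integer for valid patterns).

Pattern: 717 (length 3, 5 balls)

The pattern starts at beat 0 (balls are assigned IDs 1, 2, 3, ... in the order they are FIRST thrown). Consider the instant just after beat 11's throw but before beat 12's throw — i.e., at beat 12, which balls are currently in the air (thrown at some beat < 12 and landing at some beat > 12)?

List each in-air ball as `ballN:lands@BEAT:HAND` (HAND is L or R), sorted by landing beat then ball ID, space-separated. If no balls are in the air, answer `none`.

Answer: ball5:lands@13:R ball1:lands@15:R ball2:lands@16:L ball3:lands@18:L

Derivation:
Beat 0 (L): throw ball1 h=7 -> lands@7:R; in-air after throw: [b1@7:R]
Beat 1 (R): throw ball2 h=1 -> lands@2:L; in-air after throw: [b2@2:L b1@7:R]
Beat 2 (L): throw ball2 h=7 -> lands@9:R; in-air after throw: [b1@7:R b2@9:R]
Beat 3 (R): throw ball3 h=7 -> lands@10:L; in-air after throw: [b1@7:R b2@9:R b3@10:L]
Beat 4 (L): throw ball4 h=1 -> lands@5:R; in-air after throw: [b4@5:R b1@7:R b2@9:R b3@10:L]
Beat 5 (R): throw ball4 h=7 -> lands@12:L; in-air after throw: [b1@7:R b2@9:R b3@10:L b4@12:L]
Beat 6 (L): throw ball5 h=7 -> lands@13:R; in-air after throw: [b1@7:R b2@9:R b3@10:L b4@12:L b5@13:R]
Beat 7 (R): throw ball1 h=1 -> lands@8:L; in-air after throw: [b1@8:L b2@9:R b3@10:L b4@12:L b5@13:R]
Beat 8 (L): throw ball1 h=7 -> lands@15:R; in-air after throw: [b2@9:R b3@10:L b4@12:L b5@13:R b1@15:R]
Beat 9 (R): throw ball2 h=7 -> lands@16:L; in-air after throw: [b3@10:L b4@12:L b5@13:R b1@15:R b2@16:L]
Beat 10 (L): throw ball3 h=1 -> lands@11:R; in-air after throw: [b3@11:R b4@12:L b5@13:R b1@15:R b2@16:L]
Beat 11 (R): throw ball3 h=7 -> lands@18:L; in-air after throw: [b4@12:L b5@13:R b1@15:R b2@16:L b3@18:L]
Beat 12 (L): throw ball4 h=7 -> lands@19:R; in-air after throw: [b5@13:R b1@15:R b2@16:L b3@18:L b4@19:R]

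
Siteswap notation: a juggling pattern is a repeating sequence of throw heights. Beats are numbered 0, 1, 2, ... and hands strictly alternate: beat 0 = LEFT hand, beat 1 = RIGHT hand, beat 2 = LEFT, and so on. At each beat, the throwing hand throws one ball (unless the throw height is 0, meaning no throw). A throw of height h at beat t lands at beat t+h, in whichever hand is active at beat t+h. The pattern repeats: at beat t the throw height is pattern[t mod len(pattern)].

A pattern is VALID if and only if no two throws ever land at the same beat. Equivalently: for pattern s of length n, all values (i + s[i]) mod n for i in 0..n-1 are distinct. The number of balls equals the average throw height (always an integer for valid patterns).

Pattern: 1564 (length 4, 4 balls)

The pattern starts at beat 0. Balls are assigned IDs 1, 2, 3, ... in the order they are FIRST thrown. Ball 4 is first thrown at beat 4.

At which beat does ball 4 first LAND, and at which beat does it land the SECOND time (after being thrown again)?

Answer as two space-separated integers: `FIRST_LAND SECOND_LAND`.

Answer: 5 10

Derivation:
Beat 0 (L): throw ball1 h=1 -> lands@1:R; in-air after throw: [b1@1:R]
Beat 1 (R): throw ball1 h=5 -> lands@6:L; in-air after throw: [b1@6:L]
Beat 2 (L): throw ball2 h=6 -> lands@8:L; in-air after throw: [b1@6:L b2@8:L]
Beat 3 (R): throw ball3 h=4 -> lands@7:R; in-air after throw: [b1@6:L b3@7:R b2@8:L]
Beat 4 (L): throw ball4 h=1 -> lands@5:R; in-air after throw: [b4@5:R b1@6:L b3@7:R b2@8:L]
Beat 5 (R): throw ball4 h=5 -> lands@10:L; in-air after throw: [b1@6:L b3@7:R b2@8:L b4@10:L]
Beat 6 (L): throw ball1 h=6 -> lands@12:L; in-air after throw: [b3@7:R b2@8:L b4@10:L b1@12:L]
Beat 7 (R): throw ball3 h=4 -> lands@11:R; in-air after throw: [b2@8:L b4@10:L b3@11:R b1@12:L]
Beat 8 (L): throw ball2 h=1 -> lands@9:R; in-air after throw: [b2@9:R b4@10:L b3@11:R b1@12:L]
Beat 9 (R): throw ball2 h=5 -> lands@14:L; in-air after throw: [b4@10:L b3@11:R b1@12:L b2@14:L]
Beat 10 (L): throw ball4 h=6 -> lands@16:L; in-air after throw: [b3@11:R b1@12:L b2@14:L b4@16:L]
Ball 4: thrown@4 h=1 -> first land @5; rethrown@5 h=5 -> second land @10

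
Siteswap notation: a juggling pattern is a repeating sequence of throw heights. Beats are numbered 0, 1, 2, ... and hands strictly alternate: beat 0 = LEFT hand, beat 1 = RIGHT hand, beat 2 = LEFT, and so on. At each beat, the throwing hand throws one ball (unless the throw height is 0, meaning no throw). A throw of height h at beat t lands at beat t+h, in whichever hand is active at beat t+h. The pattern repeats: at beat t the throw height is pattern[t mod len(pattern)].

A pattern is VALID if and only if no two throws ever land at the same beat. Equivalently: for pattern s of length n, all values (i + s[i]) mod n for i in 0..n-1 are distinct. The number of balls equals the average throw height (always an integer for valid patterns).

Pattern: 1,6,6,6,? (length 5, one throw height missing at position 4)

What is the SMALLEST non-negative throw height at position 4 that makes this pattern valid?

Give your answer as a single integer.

Answer: 1

Derivation:
i=0: (0 + 1) mod 5 = 1
i=1: (1 + 6) mod 5 = 2
i=2: (2 + 6) mod 5 = 3
i=3: (3 + 6) mod 5 = 4
i=4: s[i]=? (unknown)
Known residues: [1, 2, 3, 4]; need a permutation of 0..4, so missing residue r = 0
Need (4 + s) mod 5 = 0; smallest s = (0 - 4) mod 5 = 1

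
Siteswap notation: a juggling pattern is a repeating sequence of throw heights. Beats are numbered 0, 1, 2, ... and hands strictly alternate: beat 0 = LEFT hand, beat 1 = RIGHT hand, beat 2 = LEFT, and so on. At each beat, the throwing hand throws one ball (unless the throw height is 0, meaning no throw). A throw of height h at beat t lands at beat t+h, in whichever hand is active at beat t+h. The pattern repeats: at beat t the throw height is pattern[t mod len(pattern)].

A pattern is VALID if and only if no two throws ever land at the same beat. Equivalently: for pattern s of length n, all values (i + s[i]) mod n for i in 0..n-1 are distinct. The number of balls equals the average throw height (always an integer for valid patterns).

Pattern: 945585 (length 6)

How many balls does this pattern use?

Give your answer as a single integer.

Answer: 6

Derivation:
Pattern = [9, 4, 5, 5, 8, 5], length n = 6
  position 0: throw height = 9, running sum = 9
  position 1: throw height = 4, running sum = 13
  position 2: throw height = 5, running sum = 18
  position 3: throw height = 5, running sum = 23
  position 4: throw height = 8, running sum = 31
  position 5: throw height = 5, running sum = 36
Total sum = 36; balls = sum / n = 36 / 6 = 6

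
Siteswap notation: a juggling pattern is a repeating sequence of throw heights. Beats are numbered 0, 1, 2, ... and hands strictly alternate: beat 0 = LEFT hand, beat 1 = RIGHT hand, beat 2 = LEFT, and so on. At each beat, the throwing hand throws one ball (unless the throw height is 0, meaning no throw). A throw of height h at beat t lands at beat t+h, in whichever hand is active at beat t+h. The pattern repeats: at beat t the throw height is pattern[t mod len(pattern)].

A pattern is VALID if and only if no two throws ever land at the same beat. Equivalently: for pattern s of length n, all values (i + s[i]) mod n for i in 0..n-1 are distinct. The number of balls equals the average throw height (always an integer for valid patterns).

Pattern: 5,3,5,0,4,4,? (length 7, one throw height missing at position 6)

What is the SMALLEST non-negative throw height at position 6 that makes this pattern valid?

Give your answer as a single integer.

Answer: 0

Derivation:
i=0: (0 + 5) mod 7 = 5
i=1: (1 + 3) mod 7 = 4
i=2: (2 + 5) mod 7 = 0
i=3: (3 + 0) mod 7 = 3
i=4: (4 + 4) mod 7 = 1
i=5: (5 + 4) mod 7 = 2
i=6: s[i]=? (unknown)
Known residues: [0, 1, 2, 3, 4, 5]; need a permutation of 0..6, so missing residue r = 6
Need (6 + s) mod 7 = 6; smallest s = (6 - 6) mod 7 = 0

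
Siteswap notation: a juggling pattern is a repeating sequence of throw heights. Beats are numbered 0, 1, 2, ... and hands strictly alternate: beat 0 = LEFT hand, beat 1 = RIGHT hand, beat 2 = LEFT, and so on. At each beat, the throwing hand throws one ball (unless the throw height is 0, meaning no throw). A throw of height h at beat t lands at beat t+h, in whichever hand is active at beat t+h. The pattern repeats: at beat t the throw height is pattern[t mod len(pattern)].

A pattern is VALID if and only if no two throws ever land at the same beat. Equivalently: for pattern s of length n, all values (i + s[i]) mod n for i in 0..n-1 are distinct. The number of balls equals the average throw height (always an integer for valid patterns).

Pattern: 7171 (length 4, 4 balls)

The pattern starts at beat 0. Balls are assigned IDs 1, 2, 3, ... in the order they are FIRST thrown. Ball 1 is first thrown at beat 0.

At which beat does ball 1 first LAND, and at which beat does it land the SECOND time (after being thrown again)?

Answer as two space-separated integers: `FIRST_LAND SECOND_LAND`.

Beat 0 (L): throw ball1 h=7 -> lands@7:R; in-air after throw: [b1@7:R]
Beat 1 (R): throw ball2 h=1 -> lands@2:L; in-air after throw: [b2@2:L b1@7:R]
Beat 2 (L): throw ball2 h=7 -> lands@9:R; in-air after throw: [b1@7:R b2@9:R]
Beat 3 (R): throw ball3 h=1 -> lands@4:L; in-air after throw: [b3@4:L b1@7:R b2@9:R]
Beat 4 (L): throw ball3 h=7 -> lands@11:R; in-air after throw: [b1@7:R b2@9:R b3@11:R]
Beat 5 (R): throw ball4 h=1 -> lands@6:L; in-air after throw: [b4@6:L b1@7:R b2@9:R b3@11:R]
Beat 6 (L): throw ball4 h=7 -> lands@13:R; in-air after throw: [b1@7:R b2@9:R b3@11:R b4@13:R]
Beat 7 (R): throw ball1 h=1 -> lands@8:L; in-air after throw: [b1@8:L b2@9:R b3@11:R b4@13:R]
Beat 8 (L): throw ball1 h=7 -> lands@15:R; in-air after throw: [b2@9:R b3@11:R b4@13:R b1@15:R]
Ball 1: thrown@0 h=7 -> first land @7; rethrown@7 h=1 -> second land @8

Answer: 7 8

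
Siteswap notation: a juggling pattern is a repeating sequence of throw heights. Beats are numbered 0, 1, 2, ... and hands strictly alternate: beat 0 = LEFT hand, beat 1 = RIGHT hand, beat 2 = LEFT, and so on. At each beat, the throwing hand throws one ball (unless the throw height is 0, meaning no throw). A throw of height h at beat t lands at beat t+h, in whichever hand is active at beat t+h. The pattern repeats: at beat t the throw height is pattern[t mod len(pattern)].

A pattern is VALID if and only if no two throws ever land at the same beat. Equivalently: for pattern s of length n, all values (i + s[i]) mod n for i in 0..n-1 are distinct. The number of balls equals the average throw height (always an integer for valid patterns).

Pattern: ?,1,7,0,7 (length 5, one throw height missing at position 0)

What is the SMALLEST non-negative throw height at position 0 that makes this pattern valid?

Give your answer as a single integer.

Answer: 0

Derivation:
i=0: s[i]=? (unknown)
i=1: (1 + 1) mod 5 = 2
i=2: (2 + 7) mod 5 = 4
i=3: (3 + 0) mod 5 = 3
i=4: (4 + 7) mod 5 = 1
Known residues: [1, 2, 3, 4]; need a permutation of 0..4, so missing residue r = 0
Need (0 + s) mod 5 = 0; smallest s = (0 - 0) mod 5 = 0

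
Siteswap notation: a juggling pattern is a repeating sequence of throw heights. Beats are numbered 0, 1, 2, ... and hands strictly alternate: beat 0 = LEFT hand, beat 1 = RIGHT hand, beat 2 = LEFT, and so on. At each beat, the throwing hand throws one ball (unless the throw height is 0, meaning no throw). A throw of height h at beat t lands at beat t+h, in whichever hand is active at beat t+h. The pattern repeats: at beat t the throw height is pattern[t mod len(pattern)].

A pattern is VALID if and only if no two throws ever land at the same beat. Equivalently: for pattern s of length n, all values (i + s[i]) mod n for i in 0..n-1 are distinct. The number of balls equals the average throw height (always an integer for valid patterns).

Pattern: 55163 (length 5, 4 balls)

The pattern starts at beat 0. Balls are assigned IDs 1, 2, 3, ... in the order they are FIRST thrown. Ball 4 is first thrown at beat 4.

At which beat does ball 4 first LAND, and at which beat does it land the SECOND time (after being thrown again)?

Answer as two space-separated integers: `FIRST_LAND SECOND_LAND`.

Beat 0 (L): throw ball1 h=5 -> lands@5:R; in-air after throw: [b1@5:R]
Beat 1 (R): throw ball2 h=5 -> lands@6:L; in-air after throw: [b1@5:R b2@6:L]
Beat 2 (L): throw ball3 h=1 -> lands@3:R; in-air after throw: [b3@3:R b1@5:R b2@6:L]
Beat 3 (R): throw ball3 h=6 -> lands@9:R; in-air after throw: [b1@5:R b2@6:L b3@9:R]
Beat 4 (L): throw ball4 h=3 -> lands@7:R; in-air after throw: [b1@5:R b2@6:L b4@7:R b3@9:R]
Beat 5 (R): throw ball1 h=5 -> lands@10:L; in-air after throw: [b2@6:L b4@7:R b3@9:R b1@10:L]
Beat 6 (L): throw ball2 h=5 -> lands@11:R; in-air after throw: [b4@7:R b3@9:R b1@10:L b2@11:R]
Beat 7 (R): throw ball4 h=1 -> lands@8:L; in-air after throw: [b4@8:L b3@9:R b1@10:L b2@11:R]
Beat 8 (L): throw ball4 h=6 -> lands@14:L; in-air after throw: [b3@9:R b1@10:L b2@11:R b4@14:L]
Ball 4: thrown@4 h=3 -> first land @7; rethrown@7 h=1 -> second land @8

Answer: 7 8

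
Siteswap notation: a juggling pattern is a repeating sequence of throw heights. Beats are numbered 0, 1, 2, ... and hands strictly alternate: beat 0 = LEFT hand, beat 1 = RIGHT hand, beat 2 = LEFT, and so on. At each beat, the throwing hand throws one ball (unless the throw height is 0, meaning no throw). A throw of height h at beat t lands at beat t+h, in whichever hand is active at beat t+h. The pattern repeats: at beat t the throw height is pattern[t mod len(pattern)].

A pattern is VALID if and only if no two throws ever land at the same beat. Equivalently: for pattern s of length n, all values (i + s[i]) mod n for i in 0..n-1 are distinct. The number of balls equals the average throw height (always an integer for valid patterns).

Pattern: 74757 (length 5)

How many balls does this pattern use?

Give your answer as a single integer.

Answer: 6

Derivation:
Pattern = [7, 4, 7, 5, 7], length n = 5
  position 0: throw height = 7, running sum = 7
  position 1: throw height = 4, running sum = 11
  position 2: throw height = 7, running sum = 18
  position 3: throw height = 5, running sum = 23
  position 4: throw height = 7, running sum = 30
Total sum = 30; balls = sum / n = 30 / 5 = 6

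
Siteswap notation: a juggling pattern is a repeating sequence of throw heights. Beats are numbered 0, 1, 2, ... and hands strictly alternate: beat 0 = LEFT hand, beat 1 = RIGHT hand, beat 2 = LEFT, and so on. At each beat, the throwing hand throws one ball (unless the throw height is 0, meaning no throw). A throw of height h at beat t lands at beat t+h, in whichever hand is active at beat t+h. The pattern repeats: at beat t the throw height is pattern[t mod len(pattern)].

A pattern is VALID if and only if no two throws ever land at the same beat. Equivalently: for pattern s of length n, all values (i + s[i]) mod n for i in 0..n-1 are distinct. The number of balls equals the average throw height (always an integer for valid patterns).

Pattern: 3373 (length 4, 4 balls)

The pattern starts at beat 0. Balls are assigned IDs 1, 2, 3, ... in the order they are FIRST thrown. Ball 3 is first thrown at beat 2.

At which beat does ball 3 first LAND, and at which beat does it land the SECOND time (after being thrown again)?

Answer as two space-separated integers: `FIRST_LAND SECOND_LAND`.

Answer: 9 12

Derivation:
Beat 0 (L): throw ball1 h=3 -> lands@3:R; in-air after throw: [b1@3:R]
Beat 1 (R): throw ball2 h=3 -> lands@4:L; in-air after throw: [b1@3:R b2@4:L]
Beat 2 (L): throw ball3 h=7 -> lands@9:R; in-air after throw: [b1@3:R b2@4:L b3@9:R]
Beat 3 (R): throw ball1 h=3 -> lands@6:L; in-air after throw: [b2@4:L b1@6:L b3@9:R]
Beat 4 (L): throw ball2 h=3 -> lands@7:R; in-air after throw: [b1@6:L b2@7:R b3@9:R]
Beat 5 (R): throw ball4 h=3 -> lands@8:L; in-air after throw: [b1@6:L b2@7:R b4@8:L b3@9:R]
Beat 6 (L): throw ball1 h=7 -> lands@13:R; in-air after throw: [b2@7:R b4@8:L b3@9:R b1@13:R]
Beat 7 (R): throw ball2 h=3 -> lands@10:L; in-air after throw: [b4@8:L b3@9:R b2@10:L b1@13:R]
Beat 8 (L): throw ball4 h=3 -> lands@11:R; in-air after throw: [b3@9:R b2@10:L b4@11:R b1@13:R]
Beat 9 (R): throw ball3 h=3 -> lands@12:L; in-air after throw: [b2@10:L b4@11:R b3@12:L b1@13:R]
Beat 10 (L): throw ball2 h=7 -> lands@17:R; in-air after throw: [b4@11:R b3@12:L b1@13:R b2@17:R]
Beat 11 (R): throw ball4 h=3 -> lands@14:L; in-air after throw: [b3@12:L b1@13:R b4@14:L b2@17:R]
Beat 12 (L): throw ball3 h=3 -> lands@15:R; in-air after throw: [b1@13:R b4@14:L b3@15:R b2@17:R]
Ball 3: thrown@2 h=7 -> first land @9; rethrown@9 h=3 -> second land @12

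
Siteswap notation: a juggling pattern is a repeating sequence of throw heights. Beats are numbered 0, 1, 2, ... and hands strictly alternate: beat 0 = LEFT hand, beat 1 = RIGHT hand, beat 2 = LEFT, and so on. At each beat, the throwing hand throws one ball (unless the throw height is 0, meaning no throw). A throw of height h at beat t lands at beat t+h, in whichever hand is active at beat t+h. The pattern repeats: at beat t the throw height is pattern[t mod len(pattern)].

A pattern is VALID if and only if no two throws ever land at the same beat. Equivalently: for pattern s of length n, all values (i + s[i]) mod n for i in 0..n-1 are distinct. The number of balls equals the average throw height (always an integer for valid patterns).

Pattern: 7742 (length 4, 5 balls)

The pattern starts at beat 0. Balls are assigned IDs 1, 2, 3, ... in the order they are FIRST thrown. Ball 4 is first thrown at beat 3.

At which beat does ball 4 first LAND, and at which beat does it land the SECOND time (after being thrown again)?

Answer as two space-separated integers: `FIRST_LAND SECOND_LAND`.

Beat 0 (L): throw ball1 h=7 -> lands@7:R; in-air after throw: [b1@7:R]
Beat 1 (R): throw ball2 h=7 -> lands@8:L; in-air after throw: [b1@7:R b2@8:L]
Beat 2 (L): throw ball3 h=4 -> lands@6:L; in-air after throw: [b3@6:L b1@7:R b2@8:L]
Beat 3 (R): throw ball4 h=2 -> lands@5:R; in-air after throw: [b4@5:R b3@6:L b1@7:R b2@8:L]
Beat 4 (L): throw ball5 h=7 -> lands@11:R; in-air after throw: [b4@5:R b3@6:L b1@7:R b2@8:L b5@11:R]
Beat 5 (R): throw ball4 h=7 -> lands@12:L; in-air after throw: [b3@6:L b1@7:R b2@8:L b5@11:R b4@12:L]
Beat 6 (L): throw ball3 h=4 -> lands@10:L; in-air after throw: [b1@7:R b2@8:L b3@10:L b5@11:R b4@12:L]
Beat 7 (R): throw ball1 h=2 -> lands@9:R; in-air after throw: [b2@8:L b1@9:R b3@10:L b5@11:R b4@12:L]
Beat 8 (L): throw ball2 h=7 -> lands@15:R; in-air after throw: [b1@9:R b3@10:L b5@11:R b4@12:L b2@15:R]
Beat 9 (R): throw ball1 h=7 -> lands@16:L; in-air after throw: [b3@10:L b5@11:R b4@12:L b2@15:R b1@16:L]
Beat 10 (L): throw ball3 h=4 -> lands@14:L; in-air after throw: [b5@11:R b4@12:L b3@14:L b2@15:R b1@16:L]
Beat 11 (R): throw ball5 h=2 -> lands@13:R; in-air after throw: [b4@12:L b5@13:R b3@14:L b2@15:R b1@16:L]
Beat 12 (L): throw ball4 h=7 -> lands@19:R; in-air after throw: [b5@13:R b3@14:L b2@15:R b1@16:L b4@19:R]
Ball 4: thrown@3 h=2 -> first land @5; rethrown@5 h=7 -> second land @12

Answer: 5 12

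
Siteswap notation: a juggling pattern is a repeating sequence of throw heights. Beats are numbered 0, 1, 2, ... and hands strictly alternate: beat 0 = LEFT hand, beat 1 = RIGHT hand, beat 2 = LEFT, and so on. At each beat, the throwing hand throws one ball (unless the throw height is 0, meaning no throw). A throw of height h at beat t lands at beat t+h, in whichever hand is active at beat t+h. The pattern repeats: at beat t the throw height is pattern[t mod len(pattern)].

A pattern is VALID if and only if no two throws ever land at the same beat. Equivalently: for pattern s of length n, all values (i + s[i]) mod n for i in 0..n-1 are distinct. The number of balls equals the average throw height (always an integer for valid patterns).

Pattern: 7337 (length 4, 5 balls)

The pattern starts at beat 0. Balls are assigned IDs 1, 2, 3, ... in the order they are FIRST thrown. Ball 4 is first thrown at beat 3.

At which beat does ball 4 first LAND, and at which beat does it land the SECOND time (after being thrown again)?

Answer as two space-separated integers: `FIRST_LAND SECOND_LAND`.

Beat 0 (L): throw ball1 h=7 -> lands@7:R; in-air after throw: [b1@7:R]
Beat 1 (R): throw ball2 h=3 -> lands@4:L; in-air after throw: [b2@4:L b1@7:R]
Beat 2 (L): throw ball3 h=3 -> lands@5:R; in-air after throw: [b2@4:L b3@5:R b1@7:R]
Beat 3 (R): throw ball4 h=7 -> lands@10:L; in-air after throw: [b2@4:L b3@5:R b1@7:R b4@10:L]
Beat 4 (L): throw ball2 h=7 -> lands@11:R; in-air after throw: [b3@5:R b1@7:R b4@10:L b2@11:R]
Beat 5 (R): throw ball3 h=3 -> lands@8:L; in-air after throw: [b1@7:R b3@8:L b4@10:L b2@11:R]
Beat 6 (L): throw ball5 h=3 -> lands@9:R; in-air after throw: [b1@7:R b3@8:L b5@9:R b4@10:L b2@11:R]
Beat 7 (R): throw ball1 h=7 -> lands@14:L; in-air after throw: [b3@8:L b5@9:R b4@10:L b2@11:R b1@14:L]
Beat 8 (L): throw ball3 h=7 -> lands@15:R; in-air after throw: [b5@9:R b4@10:L b2@11:R b1@14:L b3@15:R]
Beat 9 (R): throw ball5 h=3 -> lands@12:L; in-air after throw: [b4@10:L b2@11:R b5@12:L b1@14:L b3@15:R]
Beat 10 (L): throw ball4 h=3 -> lands@13:R; in-air after throw: [b2@11:R b5@12:L b4@13:R b1@14:L b3@15:R]
Beat 11 (R): throw ball2 h=7 -> lands@18:L; in-air after throw: [b5@12:L b4@13:R b1@14:L b3@15:R b2@18:L]
Beat 12 (L): throw ball5 h=7 -> lands@19:R; in-air after throw: [b4@13:R b1@14:L b3@15:R b2@18:L b5@19:R]
Beat 13 (R): throw ball4 h=3 -> lands@16:L; in-air after throw: [b1@14:L b3@15:R b4@16:L b2@18:L b5@19:R]
Ball 4: thrown@3 h=7 -> first land @10; rethrown@10 h=3 -> second land @13

Answer: 10 13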